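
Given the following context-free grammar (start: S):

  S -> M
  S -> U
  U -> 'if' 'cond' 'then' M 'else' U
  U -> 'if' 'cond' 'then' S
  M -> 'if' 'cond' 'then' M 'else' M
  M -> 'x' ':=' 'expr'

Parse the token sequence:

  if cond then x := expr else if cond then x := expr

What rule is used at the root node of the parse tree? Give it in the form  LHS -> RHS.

S -> U

[S [U if cond then [M x := expr] else [U if cond then [S [M x := expr]]]]]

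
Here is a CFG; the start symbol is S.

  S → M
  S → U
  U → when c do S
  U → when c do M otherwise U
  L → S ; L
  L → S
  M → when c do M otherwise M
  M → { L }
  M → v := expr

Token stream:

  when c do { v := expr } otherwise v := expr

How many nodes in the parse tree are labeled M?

[S [M when c do [M { [L [S [M v := expr]]] }] otherwise [M v := expr]]]

4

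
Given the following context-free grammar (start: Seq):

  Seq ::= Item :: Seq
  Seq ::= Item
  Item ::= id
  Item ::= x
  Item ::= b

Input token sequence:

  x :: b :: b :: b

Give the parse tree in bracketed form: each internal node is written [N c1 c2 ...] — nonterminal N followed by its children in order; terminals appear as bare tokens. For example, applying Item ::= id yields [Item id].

[Seq [Item x] :: [Seq [Item b] :: [Seq [Item b] :: [Seq [Item b]]]]]

Seq
Item :: Seq
x :: Seq
x :: Item :: Seq
x :: b :: Seq
x :: b :: Item :: Seq
x :: b :: b :: Seq
x :: b :: b :: Item
x :: b :: b :: b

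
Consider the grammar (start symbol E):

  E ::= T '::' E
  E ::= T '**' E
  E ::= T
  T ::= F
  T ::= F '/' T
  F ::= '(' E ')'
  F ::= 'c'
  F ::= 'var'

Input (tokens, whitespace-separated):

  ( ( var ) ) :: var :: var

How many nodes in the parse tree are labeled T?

5

[E [T [F ( [E [T [F ( [E [T [F var]]] )]]] )]] :: [E [T [F var]] :: [E [T [F var]]]]]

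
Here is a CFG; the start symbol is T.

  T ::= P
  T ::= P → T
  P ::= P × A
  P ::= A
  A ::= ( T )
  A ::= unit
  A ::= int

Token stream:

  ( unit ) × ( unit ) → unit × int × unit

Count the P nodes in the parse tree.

7

[T [P [P [A ( [T [P [A unit]]] )]] × [A ( [T [P [A unit]]] )]] → [T [P [P [P [A unit]] × [A int]] × [A unit]]]]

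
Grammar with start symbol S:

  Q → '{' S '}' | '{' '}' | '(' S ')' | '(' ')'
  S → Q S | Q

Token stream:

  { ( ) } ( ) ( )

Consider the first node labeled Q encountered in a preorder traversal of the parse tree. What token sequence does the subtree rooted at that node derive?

{ ( ) }

[S [Q { [S [Q ( )]] }] [S [Q ( )] [S [Q ( )]]]]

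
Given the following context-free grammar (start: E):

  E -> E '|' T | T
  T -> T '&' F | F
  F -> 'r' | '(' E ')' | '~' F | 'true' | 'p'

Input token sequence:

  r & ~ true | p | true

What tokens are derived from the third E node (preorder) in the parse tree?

r & ~ true

[E [E [E [T [T [F r]] & [F ~ [F true]]]] | [T [F p]]] | [T [F true]]]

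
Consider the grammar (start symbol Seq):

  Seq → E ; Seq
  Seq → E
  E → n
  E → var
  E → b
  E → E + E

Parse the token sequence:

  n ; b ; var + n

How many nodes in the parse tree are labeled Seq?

[Seq [E n] ; [Seq [E b] ; [Seq [E [E var] + [E n]]]]]

3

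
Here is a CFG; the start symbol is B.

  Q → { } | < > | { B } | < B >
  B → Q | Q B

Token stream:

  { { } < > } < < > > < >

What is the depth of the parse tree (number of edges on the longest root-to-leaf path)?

5

[B [Q { [B [Q { }] [B [Q < >]]] }] [B [Q < [B [Q < >]] >] [B [Q < >]]]]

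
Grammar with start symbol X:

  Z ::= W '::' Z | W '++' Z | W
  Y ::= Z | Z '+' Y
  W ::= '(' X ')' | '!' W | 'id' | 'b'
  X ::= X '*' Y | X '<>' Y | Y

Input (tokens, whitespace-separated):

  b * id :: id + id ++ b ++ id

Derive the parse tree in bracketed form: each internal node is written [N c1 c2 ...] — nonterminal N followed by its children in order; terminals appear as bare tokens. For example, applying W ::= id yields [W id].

X
X * Y
Y * Y
Z * Y
W * Y
b * Y
b * Z + Y
b * W :: Z + Y
b * id :: Z + Y
b * id :: W + Y
b * id :: id + Y
b * id :: id + Z
b * id :: id + W ++ Z
b * id :: id + id ++ Z
b * id :: id + id ++ W ++ Z
b * id :: id + id ++ b ++ Z
b * id :: id + id ++ b ++ W
b * id :: id + id ++ b ++ id

[X [X [Y [Z [W b]]]] * [Y [Z [W id] :: [Z [W id]]] + [Y [Z [W id] ++ [Z [W b] ++ [Z [W id]]]]]]]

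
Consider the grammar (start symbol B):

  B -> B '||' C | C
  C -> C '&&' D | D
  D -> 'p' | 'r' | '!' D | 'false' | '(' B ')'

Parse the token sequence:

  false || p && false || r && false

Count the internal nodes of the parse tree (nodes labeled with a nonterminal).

13

[B [B [B [C [D false]]] || [C [C [D p]] && [D false]]] || [C [C [D r]] && [D false]]]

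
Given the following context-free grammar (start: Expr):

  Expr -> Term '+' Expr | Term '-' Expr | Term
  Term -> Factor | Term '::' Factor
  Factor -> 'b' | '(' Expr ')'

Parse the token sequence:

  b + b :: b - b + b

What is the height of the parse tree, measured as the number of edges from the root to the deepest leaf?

6

[Expr [Term [Factor b]] + [Expr [Term [Term [Factor b]] :: [Factor b]] - [Expr [Term [Factor b]] + [Expr [Term [Factor b]]]]]]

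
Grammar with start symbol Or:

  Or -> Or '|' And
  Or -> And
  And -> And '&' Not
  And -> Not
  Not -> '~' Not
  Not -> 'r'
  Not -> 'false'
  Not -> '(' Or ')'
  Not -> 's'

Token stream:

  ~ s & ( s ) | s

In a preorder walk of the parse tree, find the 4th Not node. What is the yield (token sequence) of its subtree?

[Or [Or [And [And [Not ~ [Not s]]] & [Not ( [Or [And [Not s]]] )]]] | [And [Not s]]]

s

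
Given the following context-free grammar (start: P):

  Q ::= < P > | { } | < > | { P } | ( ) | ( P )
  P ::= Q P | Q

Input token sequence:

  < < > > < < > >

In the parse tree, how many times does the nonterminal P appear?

4

[P [Q < [P [Q < >]] >] [P [Q < [P [Q < >]] >]]]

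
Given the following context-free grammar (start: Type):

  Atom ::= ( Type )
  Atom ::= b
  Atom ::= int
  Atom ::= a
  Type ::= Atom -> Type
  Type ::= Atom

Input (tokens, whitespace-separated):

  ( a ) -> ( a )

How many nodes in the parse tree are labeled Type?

4

[Type [Atom ( [Type [Atom a]] )] -> [Type [Atom ( [Type [Atom a]] )]]]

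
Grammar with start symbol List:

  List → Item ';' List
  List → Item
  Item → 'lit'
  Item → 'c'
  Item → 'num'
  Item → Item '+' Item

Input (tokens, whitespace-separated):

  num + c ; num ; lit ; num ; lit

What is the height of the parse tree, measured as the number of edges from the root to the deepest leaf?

[List [Item [Item num] + [Item c]] ; [List [Item num] ; [List [Item lit] ; [List [Item num] ; [List [Item lit]]]]]]

6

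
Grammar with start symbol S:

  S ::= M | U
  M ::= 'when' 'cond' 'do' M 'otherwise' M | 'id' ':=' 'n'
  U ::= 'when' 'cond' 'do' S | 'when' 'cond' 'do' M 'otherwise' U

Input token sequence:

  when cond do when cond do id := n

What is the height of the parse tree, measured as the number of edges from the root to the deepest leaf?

6

[S [U when cond do [S [U when cond do [S [M id := n]]]]]]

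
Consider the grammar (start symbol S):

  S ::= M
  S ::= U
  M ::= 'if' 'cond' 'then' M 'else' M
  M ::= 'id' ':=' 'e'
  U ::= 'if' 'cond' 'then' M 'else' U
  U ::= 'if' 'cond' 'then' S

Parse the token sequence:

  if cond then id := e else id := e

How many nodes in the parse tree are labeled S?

1

[S [M if cond then [M id := e] else [M id := e]]]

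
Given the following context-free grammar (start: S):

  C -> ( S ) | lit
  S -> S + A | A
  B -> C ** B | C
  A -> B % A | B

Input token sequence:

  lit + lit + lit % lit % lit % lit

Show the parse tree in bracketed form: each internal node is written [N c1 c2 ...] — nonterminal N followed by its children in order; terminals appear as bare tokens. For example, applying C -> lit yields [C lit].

S
S + A
S + A + A
A + A + A
B + A + A
C + A + A
lit + A + A
lit + B + A
lit + C + A
lit + lit + A
lit + lit + B % A
lit + lit + C % A
lit + lit + lit % A
lit + lit + lit % B % A
lit + lit + lit % C % A
lit + lit + lit % lit % A
lit + lit + lit % lit % B % A
lit + lit + lit % lit % C % A
lit + lit + lit % lit % lit % A
lit + lit + lit % lit % lit % B
lit + lit + lit % lit % lit % C
lit + lit + lit % lit % lit % lit

[S [S [S [A [B [C lit]]]] + [A [B [C lit]]]] + [A [B [C lit]] % [A [B [C lit]] % [A [B [C lit]] % [A [B [C lit]]]]]]]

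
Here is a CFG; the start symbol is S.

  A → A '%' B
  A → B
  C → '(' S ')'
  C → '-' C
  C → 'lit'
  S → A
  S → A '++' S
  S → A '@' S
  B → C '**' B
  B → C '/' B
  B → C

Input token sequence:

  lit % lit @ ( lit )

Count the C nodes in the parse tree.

[S [A [A [B [C lit]]] % [B [C lit]]] @ [S [A [B [C ( [S [A [B [C lit]]]] )]]]]]

4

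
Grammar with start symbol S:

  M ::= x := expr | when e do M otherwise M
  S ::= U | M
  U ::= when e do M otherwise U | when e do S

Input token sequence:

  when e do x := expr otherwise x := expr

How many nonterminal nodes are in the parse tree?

4

[S [M when e do [M x := expr] otherwise [M x := expr]]]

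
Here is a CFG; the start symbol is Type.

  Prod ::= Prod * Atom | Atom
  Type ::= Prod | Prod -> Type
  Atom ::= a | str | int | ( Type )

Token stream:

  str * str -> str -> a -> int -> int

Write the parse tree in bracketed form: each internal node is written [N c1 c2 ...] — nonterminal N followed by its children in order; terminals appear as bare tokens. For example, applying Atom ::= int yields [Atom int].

[Type [Prod [Prod [Atom str]] * [Atom str]] -> [Type [Prod [Atom str]] -> [Type [Prod [Atom a]] -> [Type [Prod [Atom int]] -> [Type [Prod [Atom int]]]]]]]

Type
Prod -> Type
Prod * Atom -> Type
Atom * Atom -> Type
str * Atom -> Type
str * str -> Type
str * str -> Prod -> Type
str * str -> Atom -> Type
str * str -> str -> Type
str * str -> str -> Prod -> Type
str * str -> str -> Atom -> Type
str * str -> str -> a -> Type
str * str -> str -> a -> Prod -> Type
str * str -> str -> a -> Atom -> Type
str * str -> str -> a -> int -> Type
str * str -> str -> a -> int -> Prod
str * str -> str -> a -> int -> Atom
str * str -> str -> a -> int -> int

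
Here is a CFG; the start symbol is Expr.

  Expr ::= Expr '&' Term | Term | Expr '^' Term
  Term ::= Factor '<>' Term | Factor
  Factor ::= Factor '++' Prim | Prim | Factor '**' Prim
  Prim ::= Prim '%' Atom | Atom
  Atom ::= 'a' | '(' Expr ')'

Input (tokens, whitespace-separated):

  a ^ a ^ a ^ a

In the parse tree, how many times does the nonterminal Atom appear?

[Expr [Expr [Expr [Expr [Term [Factor [Prim [Atom a]]]]] ^ [Term [Factor [Prim [Atom a]]]]] ^ [Term [Factor [Prim [Atom a]]]]] ^ [Term [Factor [Prim [Atom a]]]]]

4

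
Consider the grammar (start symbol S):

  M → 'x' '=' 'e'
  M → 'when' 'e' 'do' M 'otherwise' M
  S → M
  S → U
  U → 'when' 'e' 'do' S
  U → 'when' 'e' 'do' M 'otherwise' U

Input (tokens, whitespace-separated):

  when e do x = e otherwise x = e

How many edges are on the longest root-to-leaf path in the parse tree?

3

[S [M when e do [M x = e] otherwise [M x = e]]]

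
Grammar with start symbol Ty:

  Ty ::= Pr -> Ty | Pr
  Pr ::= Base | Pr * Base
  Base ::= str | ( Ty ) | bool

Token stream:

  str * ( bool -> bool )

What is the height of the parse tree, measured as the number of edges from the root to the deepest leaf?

[Ty [Pr [Pr [Base str]] * [Base ( [Ty [Pr [Base bool]] -> [Ty [Pr [Base bool]]]] )]]]

7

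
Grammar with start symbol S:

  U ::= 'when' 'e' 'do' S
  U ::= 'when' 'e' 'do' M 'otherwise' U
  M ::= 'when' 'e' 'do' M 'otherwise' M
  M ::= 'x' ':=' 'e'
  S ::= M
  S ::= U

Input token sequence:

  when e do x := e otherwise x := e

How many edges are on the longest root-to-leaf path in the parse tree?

[S [M when e do [M x := e] otherwise [M x := e]]]

3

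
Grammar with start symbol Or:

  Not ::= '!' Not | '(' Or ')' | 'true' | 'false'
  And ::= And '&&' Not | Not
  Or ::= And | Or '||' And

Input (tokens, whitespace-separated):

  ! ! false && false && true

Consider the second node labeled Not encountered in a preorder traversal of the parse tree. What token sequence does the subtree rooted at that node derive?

! false

[Or [And [And [And [Not ! [Not ! [Not false]]]] && [Not false]] && [Not true]]]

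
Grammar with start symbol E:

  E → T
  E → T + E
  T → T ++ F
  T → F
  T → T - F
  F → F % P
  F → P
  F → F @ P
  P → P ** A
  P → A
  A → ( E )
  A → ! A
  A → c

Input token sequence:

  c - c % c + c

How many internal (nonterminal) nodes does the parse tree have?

[E [T [T [F [P [A c]]]] - [F [F [P [A c]]] % [P [A c]]]] + [E [T [F [P [A c]]]]]]

17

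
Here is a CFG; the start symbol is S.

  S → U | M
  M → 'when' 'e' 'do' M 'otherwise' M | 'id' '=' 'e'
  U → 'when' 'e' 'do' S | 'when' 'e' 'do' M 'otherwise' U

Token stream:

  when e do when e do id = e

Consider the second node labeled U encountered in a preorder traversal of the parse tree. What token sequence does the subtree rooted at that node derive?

[S [U when e do [S [U when e do [S [M id = e]]]]]]

when e do id = e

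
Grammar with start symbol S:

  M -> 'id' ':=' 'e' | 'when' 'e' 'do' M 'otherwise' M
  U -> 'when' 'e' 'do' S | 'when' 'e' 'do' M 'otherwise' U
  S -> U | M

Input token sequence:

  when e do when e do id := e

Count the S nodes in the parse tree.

[S [U when e do [S [U when e do [S [M id := e]]]]]]

3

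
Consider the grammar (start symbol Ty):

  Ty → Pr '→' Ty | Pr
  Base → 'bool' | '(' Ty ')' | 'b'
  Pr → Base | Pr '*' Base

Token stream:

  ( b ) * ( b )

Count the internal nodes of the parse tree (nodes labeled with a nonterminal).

11

[Ty [Pr [Pr [Base ( [Ty [Pr [Base b]]] )]] * [Base ( [Ty [Pr [Base b]]] )]]]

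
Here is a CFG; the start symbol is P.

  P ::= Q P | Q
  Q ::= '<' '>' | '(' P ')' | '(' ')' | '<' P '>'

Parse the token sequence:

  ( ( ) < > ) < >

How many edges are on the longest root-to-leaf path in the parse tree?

[P [Q ( [P [Q ( )] [P [Q < >]]] )] [P [Q < >]]]

5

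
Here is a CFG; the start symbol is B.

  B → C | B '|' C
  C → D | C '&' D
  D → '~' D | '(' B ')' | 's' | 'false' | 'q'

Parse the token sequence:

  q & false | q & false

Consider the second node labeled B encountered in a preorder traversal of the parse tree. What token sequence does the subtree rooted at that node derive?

[B [B [C [C [D q]] & [D false]]] | [C [C [D q]] & [D false]]]

q & false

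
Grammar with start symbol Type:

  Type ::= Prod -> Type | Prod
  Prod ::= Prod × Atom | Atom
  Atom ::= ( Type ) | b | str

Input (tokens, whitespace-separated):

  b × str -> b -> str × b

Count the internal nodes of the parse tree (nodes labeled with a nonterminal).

13

[Type [Prod [Prod [Atom b]] × [Atom str]] -> [Type [Prod [Atom b]] -> [Type [Prod [Prod [Atom str]] × [Atom b]]]]]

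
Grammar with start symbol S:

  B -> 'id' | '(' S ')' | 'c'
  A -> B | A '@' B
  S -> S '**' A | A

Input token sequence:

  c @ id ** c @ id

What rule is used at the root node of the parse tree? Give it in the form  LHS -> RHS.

[S [S [A [A [B c]] @ [B id]]] ** [A [A [B c]] @ [B id]]]

S -> S '**' A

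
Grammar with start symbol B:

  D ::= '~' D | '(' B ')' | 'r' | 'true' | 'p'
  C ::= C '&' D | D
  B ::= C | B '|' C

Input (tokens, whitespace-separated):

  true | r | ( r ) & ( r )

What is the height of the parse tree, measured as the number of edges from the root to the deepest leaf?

[B [B [B [C [D true]]] | [C [D r]]] | [C [C [D ( [B [C [D r]]] )]] & [D ( [B [C [D r]]] )]]]

7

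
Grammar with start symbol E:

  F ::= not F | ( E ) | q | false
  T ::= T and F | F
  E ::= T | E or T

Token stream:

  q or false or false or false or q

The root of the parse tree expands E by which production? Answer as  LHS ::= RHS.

[E [E [E [E [E [T [F q]]] or [T [F false]]] or [T [F false]]] or [T [F false]]] or [T [F q]]]

E ::= E or T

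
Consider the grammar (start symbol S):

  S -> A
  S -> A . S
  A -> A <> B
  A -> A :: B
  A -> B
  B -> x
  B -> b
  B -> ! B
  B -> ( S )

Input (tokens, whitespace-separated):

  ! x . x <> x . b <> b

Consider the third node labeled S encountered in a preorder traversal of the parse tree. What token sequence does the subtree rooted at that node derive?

[S [A [B ! [B x]]] . [S [A [A [B x]] <> [B x]] . [S [A [A [B b]] <> [B b]]]]]

b <> b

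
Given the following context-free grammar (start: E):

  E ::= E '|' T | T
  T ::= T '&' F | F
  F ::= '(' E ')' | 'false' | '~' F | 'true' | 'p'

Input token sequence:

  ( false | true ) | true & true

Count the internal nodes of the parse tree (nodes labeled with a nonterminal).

14

[E [E [T [F ( [E [E [T [F false]]] | [T [F true]]] )]]] | [T [T [F true]] & [F true]]]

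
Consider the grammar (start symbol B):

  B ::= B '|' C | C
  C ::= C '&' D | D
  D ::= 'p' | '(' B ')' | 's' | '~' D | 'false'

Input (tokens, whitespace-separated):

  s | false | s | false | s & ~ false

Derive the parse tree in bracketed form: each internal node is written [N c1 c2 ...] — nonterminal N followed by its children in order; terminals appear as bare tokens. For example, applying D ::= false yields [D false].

B
B | C
B | C | C
B | C | C | C
B | C | C | C | C
C | C | C | C | C
D | C | C | C | C
s | C | C | C | C
s | D | C | C | C
s | false | C | C | C
s | false | D | C | C
s | false | s | C | C
s | false | s | D | C
s | false | s | false | C
s | false | s | false | C & D
s | false | s | false | D & D
s | false | s | false | s & D
s | false | s | false | s & ~ D
s | false | s | false | s & ~ false

[B [B [B [B [B [C [D s]]] | [C [D false]]] | [C [D s]]] | [C [D false]]] | [C [C [D s]] & [D ~ [D false]]]]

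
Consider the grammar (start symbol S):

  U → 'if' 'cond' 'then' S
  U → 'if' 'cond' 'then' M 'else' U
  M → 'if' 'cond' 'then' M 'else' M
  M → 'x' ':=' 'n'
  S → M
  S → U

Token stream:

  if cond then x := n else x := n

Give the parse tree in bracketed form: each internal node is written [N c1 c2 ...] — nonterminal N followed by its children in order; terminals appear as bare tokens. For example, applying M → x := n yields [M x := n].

S
M
if cond then M else M
if cond then x := n else M
if cond then x := n else x := n

[S [M if cond then [M x := n] else [M x := n]]]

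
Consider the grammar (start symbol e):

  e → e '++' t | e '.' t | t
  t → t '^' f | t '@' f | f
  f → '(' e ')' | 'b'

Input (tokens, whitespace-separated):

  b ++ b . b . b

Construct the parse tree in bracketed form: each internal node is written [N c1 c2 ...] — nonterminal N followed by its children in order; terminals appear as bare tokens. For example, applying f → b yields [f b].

[e [e [e [e [t [f b]]] ++ [t [f b]]] . [t [f b]]] . [t [f b]]]

e
e . t
e . t . t
e ++ t . t . t
t ++ t . t . t
f ++ t . t . t
b ++ t . t . t
b ++ f . t . t
b ++ b . t . t
b ++ b . f . t
b ++ b . b . t
b ++ b . b . f
b ++ b . b . b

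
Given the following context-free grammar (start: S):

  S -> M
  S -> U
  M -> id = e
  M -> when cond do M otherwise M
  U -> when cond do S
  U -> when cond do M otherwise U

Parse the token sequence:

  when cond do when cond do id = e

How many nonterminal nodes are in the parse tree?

[S [U when cond do [S [U when cond do [S [M id = e]]]]]]

6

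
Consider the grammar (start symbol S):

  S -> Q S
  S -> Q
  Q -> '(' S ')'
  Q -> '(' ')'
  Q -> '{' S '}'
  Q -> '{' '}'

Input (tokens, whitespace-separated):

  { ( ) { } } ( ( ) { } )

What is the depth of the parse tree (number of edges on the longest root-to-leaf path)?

6

[S [Q { [S [Q ( )] [S [Q { }]]] }] [S [Q ( [S [Q ( )] [S [Q { }]]] )]]]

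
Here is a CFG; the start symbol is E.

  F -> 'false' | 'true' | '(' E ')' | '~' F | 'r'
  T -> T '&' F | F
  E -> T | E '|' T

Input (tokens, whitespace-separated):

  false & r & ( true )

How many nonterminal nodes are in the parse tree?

[E [T [T [T [F false]] & [F r]] & [F ( [E [T [F true]]] )]]]

10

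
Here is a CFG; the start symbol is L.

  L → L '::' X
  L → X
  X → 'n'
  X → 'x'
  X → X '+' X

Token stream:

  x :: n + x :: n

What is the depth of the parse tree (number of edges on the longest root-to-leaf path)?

[L [L [L [X x]] :: [X [X n] + [X x]]] :: [X n]]

4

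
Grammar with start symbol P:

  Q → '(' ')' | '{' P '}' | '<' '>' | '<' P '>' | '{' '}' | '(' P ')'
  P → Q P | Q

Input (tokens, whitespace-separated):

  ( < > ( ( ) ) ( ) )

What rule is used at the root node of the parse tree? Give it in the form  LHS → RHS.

[P [Q ( [P [Q < >] [P [Q ( [P [Q ( )]] )] [P [Q ( )]]]] )]]

P → Q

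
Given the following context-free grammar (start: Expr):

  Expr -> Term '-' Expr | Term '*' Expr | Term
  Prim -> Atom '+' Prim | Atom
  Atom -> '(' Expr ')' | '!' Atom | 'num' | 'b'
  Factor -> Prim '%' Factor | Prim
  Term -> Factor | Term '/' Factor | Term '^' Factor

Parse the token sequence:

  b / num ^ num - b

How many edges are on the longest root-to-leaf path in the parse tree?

[Expr [Term [Term [Term [Factor [Prim [Atom b]]]] / [Factor [Prim [Atom num]]]] ^ [Factor [Prim [Atom num]]]] - [Expr [Term [Factor [Prim [Atom b]]]]]]

7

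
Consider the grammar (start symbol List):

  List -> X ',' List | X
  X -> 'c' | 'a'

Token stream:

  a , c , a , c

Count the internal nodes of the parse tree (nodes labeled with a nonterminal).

[List [X a] , [List [X c] , [List [X a] , [List [X c]]]]]

8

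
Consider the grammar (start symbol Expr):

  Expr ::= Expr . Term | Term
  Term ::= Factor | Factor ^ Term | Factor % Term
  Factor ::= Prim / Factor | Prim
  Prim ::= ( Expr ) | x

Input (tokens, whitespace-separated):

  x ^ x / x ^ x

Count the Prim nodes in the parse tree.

[Expr [Term [Factor [Prim x]] ^ [Term [Factor [Prim x] / [Factor [Prim x]]] ^ [Term [Factor [Prim x]]]]]]

4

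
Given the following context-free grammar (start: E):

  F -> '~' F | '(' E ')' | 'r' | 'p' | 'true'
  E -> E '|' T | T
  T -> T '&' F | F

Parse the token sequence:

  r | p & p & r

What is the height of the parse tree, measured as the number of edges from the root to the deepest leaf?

5

[E [E [T [F r]]] | [T [T [T [F p]] & [F p]] & [F r]]]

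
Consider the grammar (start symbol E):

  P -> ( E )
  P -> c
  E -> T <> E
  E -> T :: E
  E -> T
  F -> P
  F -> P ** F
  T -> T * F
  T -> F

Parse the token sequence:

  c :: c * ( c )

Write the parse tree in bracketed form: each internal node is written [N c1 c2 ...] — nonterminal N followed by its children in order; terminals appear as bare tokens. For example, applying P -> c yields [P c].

[E [T [F [P c]]] :: [E [T [T [F [P c]]] * [F [P ( [E [T [F [P c]]]] )]]]]]

E
T :: E
F :: E
P :: E
c :: E
c :: T
c :: T * F
c :: F * F
c :: P * F
c :: c * F
c :: c * P
c :: c * ( E )
c :: c * ( T )
c :: c * ( F )
c :: c * ( P )
c :: c * ( c )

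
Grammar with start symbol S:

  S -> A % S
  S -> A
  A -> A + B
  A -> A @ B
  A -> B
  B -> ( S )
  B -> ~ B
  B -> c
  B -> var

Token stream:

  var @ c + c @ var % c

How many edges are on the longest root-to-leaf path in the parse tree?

[S [A [A [A [A [B var]] @ [B c]] + [B c]] @ [B var]] % [S [A [B c]]]]

6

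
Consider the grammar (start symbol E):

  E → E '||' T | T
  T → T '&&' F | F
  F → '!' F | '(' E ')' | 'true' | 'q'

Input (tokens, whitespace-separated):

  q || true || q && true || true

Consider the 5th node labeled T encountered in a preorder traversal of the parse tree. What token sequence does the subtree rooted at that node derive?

[E [E [E [E [T [F q]]] || [T [F true]]] || [T [T [F q]] && [F true]]] || [T [F true]]]

true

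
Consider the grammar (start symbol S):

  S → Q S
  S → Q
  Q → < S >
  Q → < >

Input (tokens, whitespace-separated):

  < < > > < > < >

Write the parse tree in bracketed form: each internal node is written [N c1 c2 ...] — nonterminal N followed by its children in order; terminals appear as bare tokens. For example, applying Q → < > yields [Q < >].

[S [Q < [S [Q < >]] >] [S [Q < >] [S [Q < >]]]]

S
Q S
< S > S
< Q > S
< < > > S
< < > > Q S
< < > > < > S
< < > > < > Q
< < > > < > < >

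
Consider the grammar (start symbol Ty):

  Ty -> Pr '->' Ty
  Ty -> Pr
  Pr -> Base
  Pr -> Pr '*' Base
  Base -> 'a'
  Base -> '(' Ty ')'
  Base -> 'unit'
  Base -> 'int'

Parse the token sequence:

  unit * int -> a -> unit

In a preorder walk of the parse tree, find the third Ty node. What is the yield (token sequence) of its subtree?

[Ty [Pr [Pr [Base unit]] * [Base int]] -> [Ty [Pr [Base a]] -> [Ty [Pr [Base unit]]]]]

unit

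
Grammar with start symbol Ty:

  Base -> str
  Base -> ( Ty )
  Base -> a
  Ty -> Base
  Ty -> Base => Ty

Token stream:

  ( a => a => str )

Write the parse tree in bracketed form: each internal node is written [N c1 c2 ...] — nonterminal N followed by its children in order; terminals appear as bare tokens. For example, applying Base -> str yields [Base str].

[Ty [Base ( [Ty [Base a] => [Ty [Base a] => [Ty [Base str]]]] )]]

Ty
Base
( Ty )
( Base => Ty )
( a => Ty )
( a => Base => Ty )
( a => a => Ty )
( a => a => Base )
( a => a => str )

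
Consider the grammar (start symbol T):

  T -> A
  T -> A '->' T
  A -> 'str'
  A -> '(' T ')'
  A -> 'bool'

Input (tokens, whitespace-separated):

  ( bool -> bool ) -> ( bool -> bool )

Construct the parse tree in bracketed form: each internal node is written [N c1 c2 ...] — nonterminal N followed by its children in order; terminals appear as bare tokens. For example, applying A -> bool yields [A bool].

T
A -> T
( T ) -> T
( A -> T ) -> T
( bool -> T ) -> T
( bool -> A ) -> T
( bool -> bool ) -> T
( bool -> bool ) -> A
( bool -> bool ) -> ( T )
( bool -> bool ) -> ( A -> T )
( bool -> bool ) -> ( bool -> T )
( bool -> bool ) -> ( bool -> A )
( bool -> bool ) -> ( bool -> bool )

[T [A ( [T [A bool] -> [T [A bool]]] )] -> [T [A ( [T [A bool] -> [T [A bool]]] )]]]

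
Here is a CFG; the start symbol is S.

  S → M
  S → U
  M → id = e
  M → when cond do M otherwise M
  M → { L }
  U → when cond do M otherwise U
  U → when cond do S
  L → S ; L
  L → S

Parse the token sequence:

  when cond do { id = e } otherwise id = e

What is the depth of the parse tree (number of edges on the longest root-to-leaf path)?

[S [M when cond do [M { [L [S [M id = e]]] }] otherwise [M id = e]]]

6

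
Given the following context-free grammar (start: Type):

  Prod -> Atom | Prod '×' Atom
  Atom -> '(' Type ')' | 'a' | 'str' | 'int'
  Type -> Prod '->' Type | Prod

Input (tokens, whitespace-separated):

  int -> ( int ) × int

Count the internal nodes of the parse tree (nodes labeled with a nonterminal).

11

[Type [Prod [Atom int]] -> [Type [Prod [Prod [Atom ( [Type [Prod [Atom int]]] )]] × [Atom int]]]]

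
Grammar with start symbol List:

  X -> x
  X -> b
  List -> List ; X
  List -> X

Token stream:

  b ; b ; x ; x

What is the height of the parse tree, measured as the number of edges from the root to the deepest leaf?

5

[List [List [List [List [X b]] ; [X b]] ; [X x]] ; [X x]]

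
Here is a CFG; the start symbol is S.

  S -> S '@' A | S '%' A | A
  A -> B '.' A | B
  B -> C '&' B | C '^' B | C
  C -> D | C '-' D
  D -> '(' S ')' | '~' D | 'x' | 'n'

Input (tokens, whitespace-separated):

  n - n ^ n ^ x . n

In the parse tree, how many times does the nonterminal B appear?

4

[S [A [B [C [C [D n]] - [D n]] ^ [B [C [D n]] ^ [B [C [D x]]]]] . [A [B [C [D n]]]]]]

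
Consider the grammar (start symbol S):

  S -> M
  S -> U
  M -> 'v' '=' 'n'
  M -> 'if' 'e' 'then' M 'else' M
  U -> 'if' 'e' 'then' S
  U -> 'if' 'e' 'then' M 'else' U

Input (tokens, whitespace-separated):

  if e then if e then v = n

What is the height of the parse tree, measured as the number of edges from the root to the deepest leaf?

[S [U if e then [S [U if e then [S [M v = n]]]]]]

6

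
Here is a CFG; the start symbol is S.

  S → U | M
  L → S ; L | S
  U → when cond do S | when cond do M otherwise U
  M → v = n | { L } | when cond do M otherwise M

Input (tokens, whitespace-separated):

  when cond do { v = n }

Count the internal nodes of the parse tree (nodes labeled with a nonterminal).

7

[S [U when cond do [S [M { [L [S [M v = n]]] }]]]]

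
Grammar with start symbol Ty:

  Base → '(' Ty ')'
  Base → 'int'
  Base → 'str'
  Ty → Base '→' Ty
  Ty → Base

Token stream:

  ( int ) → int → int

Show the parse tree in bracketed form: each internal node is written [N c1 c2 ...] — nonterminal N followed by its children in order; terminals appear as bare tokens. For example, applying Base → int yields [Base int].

[Ty [Base ( [Ty [Base int]] )] → [Ty [Base int] → [Ty [Base int]]]]

Ty
Base → Ty
( Ty ) → Ty
( Base ) → Ty
( int ) → Ty
( int ) → Base → Ty
( int ) → int → Ty
( int ) → int → Base
( int ) → int → int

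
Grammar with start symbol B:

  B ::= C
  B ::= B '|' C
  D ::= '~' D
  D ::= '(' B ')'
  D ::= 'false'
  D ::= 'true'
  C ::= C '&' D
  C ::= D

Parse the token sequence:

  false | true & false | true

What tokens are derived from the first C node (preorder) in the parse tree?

false

[B [B [B [C [D false]]] | [C [C [D true]] & [D false]]] | [C [D true]]]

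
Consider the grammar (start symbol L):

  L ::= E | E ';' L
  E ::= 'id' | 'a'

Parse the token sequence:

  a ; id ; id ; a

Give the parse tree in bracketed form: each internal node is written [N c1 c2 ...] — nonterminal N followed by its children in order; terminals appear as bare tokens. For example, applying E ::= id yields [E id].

L
E ; L
a ; L
a ; E ; L
a ; id ; L
a ; id ; E ; L
a ; id ; id ; L
a ; id ; id ; E
a ; id ; id ; a

[L [E a] ; [L [E id] ; [L [E id] ; [L [E a]]]]]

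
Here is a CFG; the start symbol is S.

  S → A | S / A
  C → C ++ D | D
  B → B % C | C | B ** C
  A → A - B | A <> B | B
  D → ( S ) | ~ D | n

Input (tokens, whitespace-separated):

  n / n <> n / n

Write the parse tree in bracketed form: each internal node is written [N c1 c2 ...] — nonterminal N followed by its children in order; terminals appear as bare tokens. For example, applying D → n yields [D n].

S
S / A
S / A / A
A / A / A
B / A / A
C / A / A
D / A / A
n / A / A
n / A <> B / A
n / B <> B / A
n / C <> B / A
n / D <> B / A
n / n <> B / A
n / n <> C / A
n / n <> D / A
n / n <> n / A
n / n <> n / B
n / n <> n / C
n / n <> n / D
n / n <> n / n

[S [S [S [A [B [C [D n]]]]] / [A [A [B [C [D n]]]] <> [B [C [D n]]]]] / [A [B [C [D n]]]]]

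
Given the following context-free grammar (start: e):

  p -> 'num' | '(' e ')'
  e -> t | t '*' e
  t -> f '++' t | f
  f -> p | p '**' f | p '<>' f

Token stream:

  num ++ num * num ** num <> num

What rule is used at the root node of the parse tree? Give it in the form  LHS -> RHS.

e -> t '*' e

[e [t [f [p num]] ++ [t [f [p num]]]] * [e [t [f [p num] ** [f [p num] <> [f [p num]]]]]]]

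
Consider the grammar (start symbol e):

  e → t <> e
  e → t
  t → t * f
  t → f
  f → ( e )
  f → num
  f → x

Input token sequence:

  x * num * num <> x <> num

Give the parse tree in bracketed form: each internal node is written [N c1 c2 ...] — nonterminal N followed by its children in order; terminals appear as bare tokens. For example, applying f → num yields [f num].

e
t <> e
t * f <> e
t * f * f <> e
f * f * f <> e
x * f * f <> e
x * num * f <> e
x * num * num <> e
x * num * num <> t <> e
x * num * num <> f <> e
x * num * num <> x <> e
x * num * num <> x <> t
x * num * num <> x <> f
x * num * num <> x <> num

[e [t [t [t [f x]] * [f num]] * [f num]] <> [e [t [f x]] <> [e [t [f num]]]]]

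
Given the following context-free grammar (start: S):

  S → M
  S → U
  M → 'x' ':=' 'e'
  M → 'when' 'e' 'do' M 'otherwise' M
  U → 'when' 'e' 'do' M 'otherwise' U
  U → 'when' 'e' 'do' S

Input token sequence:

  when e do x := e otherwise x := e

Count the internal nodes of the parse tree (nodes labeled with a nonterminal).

[S [M when e do [M x := e] otherwise [M x := e]]]

4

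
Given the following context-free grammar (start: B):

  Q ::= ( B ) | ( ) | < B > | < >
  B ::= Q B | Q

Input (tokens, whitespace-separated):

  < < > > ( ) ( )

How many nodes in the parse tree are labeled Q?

[B [Q < [B [Q < >]] >] [B [Q ( )] [B [Q ( )]]]]

4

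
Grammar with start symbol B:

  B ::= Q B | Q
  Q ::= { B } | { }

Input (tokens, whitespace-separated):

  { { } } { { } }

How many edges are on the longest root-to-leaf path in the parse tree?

[B [Q { [B [Q { }]] }] [B [Q { [B [Q { }]] }]]]

5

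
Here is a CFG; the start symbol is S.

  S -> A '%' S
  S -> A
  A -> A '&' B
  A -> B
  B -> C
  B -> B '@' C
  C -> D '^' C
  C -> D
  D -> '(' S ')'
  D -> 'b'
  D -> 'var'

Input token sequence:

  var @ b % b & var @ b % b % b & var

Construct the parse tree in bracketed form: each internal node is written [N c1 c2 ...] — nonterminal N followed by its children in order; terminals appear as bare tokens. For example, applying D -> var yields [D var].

[S [A [B [B [C [D var]]] @ [C [D b]]]] % [S [A [A [B [C [D b]]]] & [B [B [C [D var]]] @ [C [D b]]]] % [S [A [B [C [D b]]]] % [S [A [A [B [C [D b]]]] & [B [C [D var]]]]]]]]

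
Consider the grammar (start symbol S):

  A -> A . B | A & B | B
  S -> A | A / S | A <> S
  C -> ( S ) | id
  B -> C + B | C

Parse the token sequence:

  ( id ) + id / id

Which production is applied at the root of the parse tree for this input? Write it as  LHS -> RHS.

[S [A [B [C ( [S [A [B [C id]]]] )] + [B [C id]]]] / [S [A [B [C id]]]]]

S -> A / S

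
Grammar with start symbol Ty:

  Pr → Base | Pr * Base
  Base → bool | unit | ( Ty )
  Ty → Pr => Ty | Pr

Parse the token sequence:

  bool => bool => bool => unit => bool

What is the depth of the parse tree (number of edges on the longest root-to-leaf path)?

[Ty [Pr [Base bool]] => [Ty [Pr [Base bool]] => [Ty [Pr [Base bool]] => [Ty [Pr [Base unit]] => [Ty [Pr [Base bool]]]]]]]

7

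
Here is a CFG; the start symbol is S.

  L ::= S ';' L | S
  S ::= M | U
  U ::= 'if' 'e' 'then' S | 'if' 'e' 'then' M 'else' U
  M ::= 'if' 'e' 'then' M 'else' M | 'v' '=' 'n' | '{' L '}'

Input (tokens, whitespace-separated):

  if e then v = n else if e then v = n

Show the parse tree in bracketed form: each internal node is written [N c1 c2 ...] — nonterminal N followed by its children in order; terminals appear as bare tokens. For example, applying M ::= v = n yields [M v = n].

S
U
if e then M else U
if e then v = n else U
if e then v = n else if e then S
if e then v = n else if e then M
if e then v = n else if e then v = n

[S [U if e then [M v = n] else [U if e then [S [M v = n]]]]]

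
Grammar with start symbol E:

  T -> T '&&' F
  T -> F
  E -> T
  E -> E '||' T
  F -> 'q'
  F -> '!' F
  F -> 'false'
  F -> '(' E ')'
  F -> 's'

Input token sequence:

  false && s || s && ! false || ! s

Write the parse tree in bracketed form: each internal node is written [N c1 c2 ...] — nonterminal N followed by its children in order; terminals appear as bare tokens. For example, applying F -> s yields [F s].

E
E || T
E || T || T
T || T || T
T && F || T || T
F && F || T || T
false && F || T || T
false && s || T || T
false && s || T && F || T
false && s || F && F || T
false && s || s && F || T
false && s || s && ! F || T
false && s || s && ! false || T
false && s || s && ! false || F
false && s || s && ! false || ! F
false && s || s && ! false || ! s

[E [E [E [T [T [F false]] && [F s]]] || [T [T [F s]] && [F ! [F false]]]] || [T [F ! [F s]]]]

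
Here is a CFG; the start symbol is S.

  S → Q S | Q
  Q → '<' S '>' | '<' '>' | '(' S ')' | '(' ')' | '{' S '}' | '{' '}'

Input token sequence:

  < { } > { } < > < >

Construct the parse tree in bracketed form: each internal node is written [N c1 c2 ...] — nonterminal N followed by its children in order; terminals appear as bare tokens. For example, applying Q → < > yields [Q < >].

S
Q S
< S > S
< Q > S
< { } > S
< { } > Q S
< { } > { } S
< { } > { } Q S
< { } > { } < > S
< { } > { } < > Q
< { } > { } < > < >

[S [Q < [S [Q { }]] >] [S [Q { }] [S [Q < >] [S [Q < >]]]]]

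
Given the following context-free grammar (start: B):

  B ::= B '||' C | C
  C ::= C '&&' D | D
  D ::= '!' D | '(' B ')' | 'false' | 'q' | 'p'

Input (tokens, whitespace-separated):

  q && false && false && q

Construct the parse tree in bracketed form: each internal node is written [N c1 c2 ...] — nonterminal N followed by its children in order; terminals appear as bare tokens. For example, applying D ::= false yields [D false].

B
C
C && D
C && D && D
C && D && D && D
D && D && D && D
q && D && D && D
q && false && D && D
q && false && false && D
q && false && false && q

[B [C [C [C [C [D q]] && [D false]] && [D false]] && [D q]]]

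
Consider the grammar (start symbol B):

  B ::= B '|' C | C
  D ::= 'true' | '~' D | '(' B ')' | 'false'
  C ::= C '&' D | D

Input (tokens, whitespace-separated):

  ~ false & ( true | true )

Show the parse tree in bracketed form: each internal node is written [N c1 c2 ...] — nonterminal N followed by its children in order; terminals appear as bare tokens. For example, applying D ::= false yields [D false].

[B [C [C [D ~ [D false]]] & [D ( [B [B [C [D true]]] | [C [D true]]] )]]]

B
C
C & D
D & D
~ D & D
~ false & D
~ false & ( B )
~ false & ( B | C )
~ false & ( C | C )
~ false & ( D | C )
~ false & ( true | C )
~ false & ( true | D )
~ false & ( true | true )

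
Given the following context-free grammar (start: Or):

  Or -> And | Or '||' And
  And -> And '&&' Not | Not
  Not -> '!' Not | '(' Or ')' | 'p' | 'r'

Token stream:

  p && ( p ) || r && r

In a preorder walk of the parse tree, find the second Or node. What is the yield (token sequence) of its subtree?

p && ( p )

[Or [Or [And [And [Not p]] && [Not ( [Or [And [Not p]]] )]]] || [And [And [Not r]] && [Not r]]]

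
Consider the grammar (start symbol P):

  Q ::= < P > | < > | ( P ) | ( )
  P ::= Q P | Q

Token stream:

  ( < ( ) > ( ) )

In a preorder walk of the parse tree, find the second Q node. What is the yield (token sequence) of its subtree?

[P [Q ( [P [Q < [P [Q ( )]] >] [P [Q ( )]]] )]]

< ( ) >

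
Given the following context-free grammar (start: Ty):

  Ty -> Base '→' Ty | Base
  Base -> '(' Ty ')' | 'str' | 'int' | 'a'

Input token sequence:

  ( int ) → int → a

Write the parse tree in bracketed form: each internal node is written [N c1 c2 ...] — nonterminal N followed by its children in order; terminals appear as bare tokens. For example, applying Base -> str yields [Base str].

[Ty [Base ( [Ty [Base int]] )] → [Ty [Base int] → [Ty [Base a]]]]

Ty
Base → Ty
( Ty ) → Ty
( Base ) → Ty
( int ) → Ty
( int ) → Base → Ty
( int ) → int → Ty
( int ) → int → Base
( int ) → int → a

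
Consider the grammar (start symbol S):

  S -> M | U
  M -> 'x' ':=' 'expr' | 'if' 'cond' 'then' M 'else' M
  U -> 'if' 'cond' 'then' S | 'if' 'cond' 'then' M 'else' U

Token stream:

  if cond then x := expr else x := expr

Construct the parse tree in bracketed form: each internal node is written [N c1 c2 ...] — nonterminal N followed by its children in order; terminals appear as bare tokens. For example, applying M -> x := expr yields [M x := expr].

S
M
if cond then M else M
if cond then x := expr else M
if cond then x := expr else x := expr

[S [M if cond then [M x := expr] else [M x := expr]]]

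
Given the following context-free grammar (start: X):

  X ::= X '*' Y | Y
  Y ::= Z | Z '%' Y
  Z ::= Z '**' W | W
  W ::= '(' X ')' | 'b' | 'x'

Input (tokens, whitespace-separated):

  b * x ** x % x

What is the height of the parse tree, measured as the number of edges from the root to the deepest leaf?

[X [X [Y [Z [W b]]]] * [Y [Z [Z [W x]] ** [W x]] % [Y [Z [W x]]]]]

5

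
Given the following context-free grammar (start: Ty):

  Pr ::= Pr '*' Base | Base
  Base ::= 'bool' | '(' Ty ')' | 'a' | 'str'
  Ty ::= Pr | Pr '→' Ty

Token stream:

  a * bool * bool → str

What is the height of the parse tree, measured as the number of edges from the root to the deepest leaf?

[Ty [Pr [Pr [Pr [Base a]] * [Base bool]] * [Base bool]] → [Ty [Pr [Base str]]]]

5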